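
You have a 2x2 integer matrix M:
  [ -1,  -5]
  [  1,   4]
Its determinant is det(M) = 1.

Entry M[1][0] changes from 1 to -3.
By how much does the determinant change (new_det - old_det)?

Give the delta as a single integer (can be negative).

Cofactor C_10 = 5
Entry delta = -3 - 1 = -4
Det delta = entry_delta * cofactor = -4 * 5 = -20

Answer: -20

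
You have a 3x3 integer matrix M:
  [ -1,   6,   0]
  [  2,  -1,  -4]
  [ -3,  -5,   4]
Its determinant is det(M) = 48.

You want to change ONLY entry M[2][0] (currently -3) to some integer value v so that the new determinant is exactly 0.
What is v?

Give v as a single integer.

Answer: -1

Derivation:
det is linear in entry M[2][0]: det = old_det + (v - -3) * C_20
Cofactor C_20 = -24
Want det = 0: 48 + (v - -3) * -24 = 0
  (v - -3) = -48 / -24 = 2
  v = -3 + (2) = -1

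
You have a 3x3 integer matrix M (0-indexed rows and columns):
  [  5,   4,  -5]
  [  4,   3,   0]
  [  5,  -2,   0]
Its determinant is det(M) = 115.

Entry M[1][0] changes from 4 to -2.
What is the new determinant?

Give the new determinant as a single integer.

det is linear in row 1: changing M[1][0] by delta changes det by delta * cofactor(1,0).
Cofactor C_10 = (-1)^(1+0) * minor(1,0) = 10
Entry delta = -2 - 4 = -6
Det delta = -6 * 10 = -60
New det = 115 + -60 = 55

Answer: 55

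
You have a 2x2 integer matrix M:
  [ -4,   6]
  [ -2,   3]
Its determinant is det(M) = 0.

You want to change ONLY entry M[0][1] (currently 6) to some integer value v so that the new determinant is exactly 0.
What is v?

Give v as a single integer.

Answer: 6

Derivation:
det is linear in entry M[0][1]: det = old_det + (v - 6) * C_01
Cofactor C_01 = 2
Want det = 0: 0 + (v - 6) * 2 = 0
  (v - 6) = 0 / 2 = 0
  v = 6 + (0) = 6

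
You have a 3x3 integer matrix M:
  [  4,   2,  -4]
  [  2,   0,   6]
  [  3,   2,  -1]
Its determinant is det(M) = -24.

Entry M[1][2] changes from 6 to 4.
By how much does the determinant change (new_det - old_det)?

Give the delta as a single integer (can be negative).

Answer: 4

Derivation:
Cofactor C_12 = -2
Entry delta = 4 - 6 = -2
Det delta = entry_delta * cofactor = -2 * -2 = 4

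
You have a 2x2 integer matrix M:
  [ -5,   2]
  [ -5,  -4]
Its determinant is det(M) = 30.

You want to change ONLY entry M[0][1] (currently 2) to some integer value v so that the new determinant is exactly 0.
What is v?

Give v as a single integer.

Answer: -4

Derivation:
det is linear in entry M[0][1]: det = old_det + (v - 2) * C_01
Cofactor C_01 = 5
Want det = 0: 30 + (v - 2) * 5 = 0
  (v - 2) = -30 / 5 = -6
  v = 2 + (-6) = -4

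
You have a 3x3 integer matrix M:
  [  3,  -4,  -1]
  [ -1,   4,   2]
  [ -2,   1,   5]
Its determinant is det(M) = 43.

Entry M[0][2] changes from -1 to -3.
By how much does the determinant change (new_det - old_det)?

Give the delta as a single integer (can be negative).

Cofactor C_02 = 7
Entry delta = -3 - -1 = -2
Det delta = entry_delta * cofactor = -2 * 7 = -14

Answer: -14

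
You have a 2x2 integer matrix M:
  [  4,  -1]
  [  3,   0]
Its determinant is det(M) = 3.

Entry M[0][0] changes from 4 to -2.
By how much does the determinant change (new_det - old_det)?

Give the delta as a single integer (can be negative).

Cofactor C_00 = 0
Entry delta = -2 - 4 = -6
Det delta = entry_delta * cofactor = -6 * 0 = 0

Answer: 0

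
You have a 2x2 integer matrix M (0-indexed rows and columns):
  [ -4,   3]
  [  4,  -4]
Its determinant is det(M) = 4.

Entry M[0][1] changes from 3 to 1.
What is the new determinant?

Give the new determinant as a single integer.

Answer: 12

Derivation:
det is linear in row 0: changing M[0][1] by delta changes det by delta * cofactor(0,1).
Cofactor C_01 = (-1)^(0+1) * minor(0,1) = -4
Entry delta = 1 - 3 = -2
Det delta = -2 * -4 = 8
New det = 4 + 8 = 12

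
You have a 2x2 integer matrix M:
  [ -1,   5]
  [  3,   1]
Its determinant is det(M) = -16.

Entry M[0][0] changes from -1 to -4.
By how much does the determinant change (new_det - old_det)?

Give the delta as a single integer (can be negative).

Answer: -3

Derivation:
Cofactor C_00 = 1
Entry delta = -4 - -1 = -3
Det delta = entry_delta * cofactor = -3 * 1 = -3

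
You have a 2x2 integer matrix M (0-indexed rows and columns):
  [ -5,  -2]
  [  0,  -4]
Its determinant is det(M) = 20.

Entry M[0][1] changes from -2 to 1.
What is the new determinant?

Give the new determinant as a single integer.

Answer: 20

Derivation:
det is linear in row 0: changing M[0][1] by delta changes det by delta * cofactor(0,1).
Cofactor C_01 = (-1)^(0+1) * minor(0,1) = 0
Entry delta = 1 - -2 = 3
Det delta = 3 * 0 = 0
New det = 20 + 0 = 20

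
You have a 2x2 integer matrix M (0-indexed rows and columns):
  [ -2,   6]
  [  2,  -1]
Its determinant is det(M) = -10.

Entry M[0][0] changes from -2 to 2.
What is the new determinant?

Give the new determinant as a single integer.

Answer: -14

Derivation:
det is linear in row 0: changing M[0][0] by delta changes det by delta * cofactor(0,0).
Cofactor C_00 = (-1)^(0+0) * minor(0,0) = -1
Entry delta = 2 - -2 = 4
Det delta = 4 * -1 = -4
New det = -10 + -4 = -14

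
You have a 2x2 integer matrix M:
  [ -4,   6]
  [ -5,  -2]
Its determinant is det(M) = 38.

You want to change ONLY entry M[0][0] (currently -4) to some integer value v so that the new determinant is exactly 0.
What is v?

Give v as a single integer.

det is linear in entry M[0][0]: det = old_det + (v - -4) * C_00
Cofactor C_00 = -2
Want det = 0: 38 + (v - -4) * -2 = 0
  (v - -4) = -38 / -2 = 19
  v = -4 + (19) = 15

Answer: 15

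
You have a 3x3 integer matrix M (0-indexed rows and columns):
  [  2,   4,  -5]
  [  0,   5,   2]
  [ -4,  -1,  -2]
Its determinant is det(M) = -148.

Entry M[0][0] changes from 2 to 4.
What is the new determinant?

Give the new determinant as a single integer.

det is linear in row 0: changing M[0][0] by delta changes det by delta * cofactor(0,0).
Cofactor C_00 = (-1)^(0+0) * minor(0,0) = -8
Entry delta = 4 - 2 = 2
Det delta = 2 * -8 = -16
New det = -148 + -16 = -164

Answer: -164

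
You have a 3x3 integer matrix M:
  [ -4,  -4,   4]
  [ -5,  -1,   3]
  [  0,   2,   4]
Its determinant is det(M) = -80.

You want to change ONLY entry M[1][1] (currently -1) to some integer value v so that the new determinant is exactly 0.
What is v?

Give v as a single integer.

Answer: -6

Derivation:
det is linear in entry M[1][1]: det = old_det + (v - -1) * C_11
Cofactor C_11 = -16
Want det = 0: -80 + (v - -1) * -16 = 0
  (v - -1) = 80 / -16 = -5
  v = -1 + (-5) = -6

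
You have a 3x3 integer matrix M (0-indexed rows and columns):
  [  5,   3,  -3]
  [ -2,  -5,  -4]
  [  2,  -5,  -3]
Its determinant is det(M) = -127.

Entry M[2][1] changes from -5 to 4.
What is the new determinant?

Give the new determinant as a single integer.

det is linear in row 2: changing M[2][1] by delta changes det by delta * cofactor(2,1).
Cofactor C_21 = (-1)^(2+1) * minor(2,1) = 26
Entry delta = 4 - -5 = 9
Det delta = 9 * 26 = 234
New det = -127 + 234 = 107

Answer: 107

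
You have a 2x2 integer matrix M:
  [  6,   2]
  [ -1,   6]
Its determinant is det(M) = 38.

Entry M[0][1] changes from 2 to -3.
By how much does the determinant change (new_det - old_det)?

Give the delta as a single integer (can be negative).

Cofactor C_01 = 1
Entry delta = -3 - 2 = -5
Det delta = entry_delta * cofactor = -5 * 1 = -5

Answer: -5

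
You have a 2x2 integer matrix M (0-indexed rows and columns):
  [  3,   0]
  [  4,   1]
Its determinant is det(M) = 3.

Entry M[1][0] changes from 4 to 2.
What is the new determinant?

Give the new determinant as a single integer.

Answer: 3

Derivation:
det is linear in row 1: changing M[1][0] by delta changes det by delta * cofactor(1,0).
Cofactor C_10 = (-1)^(1+0) * minor(1,0) = 0
Entry delta = 2 - 4 = -2
Det delta = -2 * 0 = 0
New det = 3 + 0 = 3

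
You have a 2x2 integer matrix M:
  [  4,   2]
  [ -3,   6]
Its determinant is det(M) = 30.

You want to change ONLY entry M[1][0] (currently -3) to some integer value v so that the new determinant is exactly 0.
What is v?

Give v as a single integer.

det is linear in entry M[1][0]: det = old_det + (v - -3) * C_10
Cofactor C_10 = -2
Want det = 0: 30 + (v - -3) * -2 = 0
  (v - -3) = -30 / -2 = 15
  v = -3 + (15) = 12

Answer: 12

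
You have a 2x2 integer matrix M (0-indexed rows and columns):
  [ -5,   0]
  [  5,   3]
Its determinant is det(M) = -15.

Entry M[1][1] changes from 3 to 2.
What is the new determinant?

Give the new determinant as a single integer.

det is linear in row 1: changing M[1][1] by delta changes det by delta * cofactor(1,1).
Cofactor C_11 = (-1)^(1+1) * minor(1,1) = -5
Entry delta = 2 - 3 = -1
Det delta = -1 * -5 = 5
New det = -15 + 5 = -10

Answer: -10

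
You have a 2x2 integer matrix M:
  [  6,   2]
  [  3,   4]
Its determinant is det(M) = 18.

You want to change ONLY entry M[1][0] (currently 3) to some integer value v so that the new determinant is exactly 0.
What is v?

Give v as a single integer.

Answer: 12

Derivation:
det is linear in entry M[1][0]: det = old_det + (v - 3) * C_10
Cofactor C_10 = -2
Want det = 0: 18 + (v - 3) * -2 = 0
  (v - 3) = -18 / -2 = 9
  v = 3 + (9) = 12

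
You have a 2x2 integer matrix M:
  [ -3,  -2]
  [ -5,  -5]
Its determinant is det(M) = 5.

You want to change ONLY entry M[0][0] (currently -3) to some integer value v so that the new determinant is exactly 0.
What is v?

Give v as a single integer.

det is linear in entry M[0][0]: det = old_det + (v - -3) * C_00
Cofactor C_00 = -5
Want det = 0: 5 + (v - -3) * -5 = 0
  (v - -3) = -5 / -5 = 1
  v = -3 + (1) = -2

Answer: -2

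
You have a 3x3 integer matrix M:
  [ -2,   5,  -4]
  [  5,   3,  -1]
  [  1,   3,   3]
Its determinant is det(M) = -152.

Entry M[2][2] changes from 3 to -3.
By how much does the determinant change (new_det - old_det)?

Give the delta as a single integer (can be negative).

Answer: 186

Derivation:
Cofactor C_22 = -31
Entry delta = -3 - 3 = -6
Det delta = entry_delta * cofactor = -6 * -31 = 186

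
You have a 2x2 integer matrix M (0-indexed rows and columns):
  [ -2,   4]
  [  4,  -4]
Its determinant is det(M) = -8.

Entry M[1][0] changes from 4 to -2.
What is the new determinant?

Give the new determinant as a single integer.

det is linear in row 1: changing M[1][0] by delta changes det by delta * cofactor(1,0).
Cofactor C_10 = (-1)^(1+0) * minor(1,0) = -4
Entry delta = -2 - 4 = -6
Det delta = -6 * -4 = 24
New det = -8 + 24 = 16

Answer: 16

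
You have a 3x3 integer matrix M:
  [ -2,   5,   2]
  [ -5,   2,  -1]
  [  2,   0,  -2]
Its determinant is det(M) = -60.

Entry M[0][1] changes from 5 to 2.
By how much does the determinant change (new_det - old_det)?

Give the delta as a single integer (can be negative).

Cofactor C_01 = -12
Entry delta = 2 - 5 = -3
Det delta = entry_delta * cofactor = -3 * -12 = 36

Answer: 36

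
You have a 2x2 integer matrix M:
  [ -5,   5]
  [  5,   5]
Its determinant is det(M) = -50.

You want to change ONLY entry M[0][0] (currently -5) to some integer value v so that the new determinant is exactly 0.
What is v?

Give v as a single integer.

Answer: 5

Derivation:
det is linear in entry M[0][0]: det = old_det + (v - -5) * C_00
Cofactor C_00 = 5
Want det = 0: -50 + (v - -5) * 5 = 0
  (v - -5) = 50 / 5 = 10
  v = -5 + (10) = 5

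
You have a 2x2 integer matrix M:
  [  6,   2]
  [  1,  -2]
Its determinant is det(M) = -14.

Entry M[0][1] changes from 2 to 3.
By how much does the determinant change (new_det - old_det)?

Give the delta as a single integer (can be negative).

Cofactor C_01 = -1
Entry delta = 3 - 2 = 1
Det delta = entry_delta * cofactor = 1 * -1 = -1

Answer: -1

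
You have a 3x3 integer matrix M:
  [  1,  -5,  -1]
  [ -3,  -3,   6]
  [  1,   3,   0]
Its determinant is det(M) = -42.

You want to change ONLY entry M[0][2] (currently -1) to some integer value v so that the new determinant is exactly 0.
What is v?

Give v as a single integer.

det is linear in entry M[0][2]: det = old_det + (v - -1) * C_02
Cofactor C_02 = -6
Want det = 0: -42 + (v - -1) * -6 = 0
  (v - -1) = 42 / -6 = -7
  v = -1 + (-7) = -8

Answer: -8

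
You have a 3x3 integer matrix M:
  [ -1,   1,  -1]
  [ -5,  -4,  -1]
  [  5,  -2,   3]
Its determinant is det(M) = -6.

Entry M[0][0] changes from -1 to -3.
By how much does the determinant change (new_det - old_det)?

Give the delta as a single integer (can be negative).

Cofactor C_00 = -14
Entry delta = -3 - -1 = -2
Det delta = entry_delta * cofactor = -2 * -14 = 28

Answer: 28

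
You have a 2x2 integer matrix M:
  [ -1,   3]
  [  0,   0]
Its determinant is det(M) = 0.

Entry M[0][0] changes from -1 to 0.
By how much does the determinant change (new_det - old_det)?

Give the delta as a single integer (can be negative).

Answer: 0

Derivation:
Cofactor C_00 = 0
Entry delta = 0 - -1 = 1
Det delta = entry_delta * cofactor = 1 * 0 = 0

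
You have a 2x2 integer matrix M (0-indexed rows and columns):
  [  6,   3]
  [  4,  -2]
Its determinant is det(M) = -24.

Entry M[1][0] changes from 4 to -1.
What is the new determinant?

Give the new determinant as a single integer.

det is linear in row 1: changing M[1][0] by delta changes det by delta * cofactor(1,0).
Cofactor C_10 = (-1)^(1+0) * minor(1,0) = -3
Entry delta = -1 - 4 = -5
Det delta = -5 * -3 = 15
New det = -24 + 15 = -9

Answer: -9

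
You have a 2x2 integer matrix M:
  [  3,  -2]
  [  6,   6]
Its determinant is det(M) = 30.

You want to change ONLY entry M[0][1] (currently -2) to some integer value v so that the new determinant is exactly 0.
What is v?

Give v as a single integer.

Answer: 3

Derivation:
det is linear in entry M[0][1]: det = old_det + (v - -2) * C_01
Cofactor C_01 = -6
Want det = 0: 30 + (v - -2) * -6 = 0
  (v - -2) = -30 / -6 = 5
  v = -2 + (5) = 3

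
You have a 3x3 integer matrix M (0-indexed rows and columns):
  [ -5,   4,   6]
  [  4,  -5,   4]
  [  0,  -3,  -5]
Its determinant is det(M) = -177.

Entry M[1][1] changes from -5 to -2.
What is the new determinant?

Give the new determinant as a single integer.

Answer: -102

Derivation:
det is linear in row 1: changing M[1][1] by delta changes det by delta * cofactor(1,1).
Cofactor C_11 = (-1)^(1+1) * minor(1,1) = 25
Entry delta = -2 - -5 = 3
Det delta = 3 * 25 = 75
New det = -177 + 75 = -102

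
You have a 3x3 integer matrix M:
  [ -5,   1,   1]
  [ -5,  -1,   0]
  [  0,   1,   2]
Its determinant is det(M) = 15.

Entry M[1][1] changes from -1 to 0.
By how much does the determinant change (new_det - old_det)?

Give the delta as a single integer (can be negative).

Answer: -10

Derivation:
Cofactor C_11 = -10
Entry delta = 0 - -1 = 1
Det delta = entry_delta * cofactor = 1 * -10 = -10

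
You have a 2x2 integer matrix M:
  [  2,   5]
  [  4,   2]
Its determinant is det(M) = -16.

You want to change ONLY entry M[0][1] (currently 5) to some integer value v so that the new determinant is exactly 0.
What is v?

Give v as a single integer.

Answer: 1

Derivation:
det is linear in entry M[0][1]: det = old_det + (v - 5) * C_01
Cofactor C_01 = -4
Want det = 0: -16 + (v - 5) * -4 = 0
  (v - 5) = 16 / -4 = -4
  v = 5 + (-4) = 1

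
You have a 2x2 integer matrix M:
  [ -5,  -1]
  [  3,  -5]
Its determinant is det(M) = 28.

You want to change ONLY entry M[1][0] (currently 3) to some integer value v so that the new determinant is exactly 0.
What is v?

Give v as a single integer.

det is linear in entry M[1][0]: det = old_det + (v - 3) * C_10
Cofactor C_10 = 1
Want det = 0: 28 + (v - 3) * 1 = 0
  (v - 3) = -28 / 1 = -28
  v = 3 + (-28) = -25

Answer: -25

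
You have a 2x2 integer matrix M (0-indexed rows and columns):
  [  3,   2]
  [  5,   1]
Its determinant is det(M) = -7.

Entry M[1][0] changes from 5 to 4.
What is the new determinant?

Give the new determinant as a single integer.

det is linear in row 1: changing M[1][0] by delta changes det by delta * cofactor(1,0).
Cofactor C_10 = (-1)^(1+0) * minor(1,0) = -2
Entry delta = 4 - 5 = -1
Det delta = -1 * -2 = 2
New det = -7 + 2 = -5

Answer: -5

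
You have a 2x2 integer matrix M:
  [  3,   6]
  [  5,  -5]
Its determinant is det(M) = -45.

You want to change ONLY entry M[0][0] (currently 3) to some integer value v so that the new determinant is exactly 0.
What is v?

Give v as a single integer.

det is linear in entry M[0][0]: det = old_det + (v - 3) * C_00
Cofactor C_00 = -5
Want det = 0: -45 + (v - 3) * -5 = 0
  (v - 3) = 45 / -5 = -9
  v = 3 + (-9) = -6

Answer: -6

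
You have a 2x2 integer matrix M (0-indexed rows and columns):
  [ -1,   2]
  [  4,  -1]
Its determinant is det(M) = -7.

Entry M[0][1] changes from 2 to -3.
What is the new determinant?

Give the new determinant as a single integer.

det is linear in row 0: changing M[0][1] by delta changes det by delta * cofactor(0,1).
Cofactor C_01 = (-1)^(0+1) * minor(0,1) = -4
Entry delta = -3 - 2 = -5
Det delta = -5 * -4 = 20
New det = -7 + 20 = 13

Answer: 13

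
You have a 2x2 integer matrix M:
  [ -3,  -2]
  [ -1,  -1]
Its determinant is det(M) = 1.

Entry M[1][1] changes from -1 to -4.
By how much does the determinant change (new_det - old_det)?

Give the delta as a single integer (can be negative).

Cofactor C_11 = -3
Entry delta = -4 - -1 = -3
Det delta = entry_delta * cofactor = -3 * -3 = 9

Answer: 9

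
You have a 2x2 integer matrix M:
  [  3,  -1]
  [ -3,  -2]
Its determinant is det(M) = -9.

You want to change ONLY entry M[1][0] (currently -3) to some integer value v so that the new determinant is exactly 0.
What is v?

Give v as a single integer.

Answer: 6

Derivation:
det is linear in entry M[1][0]: det = old_det + (v - -3) * C_10
Cofactor C_10 = 1
Want det = 0: -9 + (v - -3) * 1 = 0
  (v - -3) = 9 / 1 = 9
  v = -3 + (9) = 6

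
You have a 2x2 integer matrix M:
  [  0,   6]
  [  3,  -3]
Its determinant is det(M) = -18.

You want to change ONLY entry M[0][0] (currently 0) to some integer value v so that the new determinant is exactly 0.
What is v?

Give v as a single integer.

Answer: -6

Derivation:
det is linear in entry M[0][0]: det = old_det + (v - 0) * C_00
Cofactor C_00 = -3
Want det = 0: -18 + (v - 0) * -3 = 0
  (v - 0) = 18 / -3 = -6
  v = 0 + (-6) = -6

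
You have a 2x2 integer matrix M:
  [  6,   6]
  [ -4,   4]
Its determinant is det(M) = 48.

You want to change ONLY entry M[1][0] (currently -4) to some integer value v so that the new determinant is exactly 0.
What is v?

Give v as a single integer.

det is linear in entry M[1][0]: det = old_det + (v - -4) * C_10
Cofactor C_10 = -6
Want det = 0: 48 + (v - -4) * -6 = 0
  (v - -4) = -48 / -6 = 8
  v = -4 + (8) = 4

Answer: 4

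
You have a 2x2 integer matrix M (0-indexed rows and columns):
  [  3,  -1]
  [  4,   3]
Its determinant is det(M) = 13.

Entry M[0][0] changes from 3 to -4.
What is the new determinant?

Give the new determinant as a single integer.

det is linear in row 0: changing M[0][0] by delta changes det by delta * cofactor(0,0).
Cofactor C_00 = (-1)^(0+0) * minor(0,0) = 3
Entry delta = -4 - 3 = -7
Det delta = -7 * 3 = -21
New det = 13 + -21 = -8

Answer: -8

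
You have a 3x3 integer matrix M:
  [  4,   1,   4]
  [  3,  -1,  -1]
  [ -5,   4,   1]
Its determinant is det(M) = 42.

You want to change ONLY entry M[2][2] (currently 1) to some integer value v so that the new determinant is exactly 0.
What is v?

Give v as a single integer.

Answer: 7

Derivation:
det is linear in entry M[2][2]: det = old_det + (v - 1) * C_22
Cofactor C_22 = -7
Want det = 0: 42 + (v - 1) * -7 = 0
  (v - 1) = -42 / -7 = 6
  v = 1 + (6) = 7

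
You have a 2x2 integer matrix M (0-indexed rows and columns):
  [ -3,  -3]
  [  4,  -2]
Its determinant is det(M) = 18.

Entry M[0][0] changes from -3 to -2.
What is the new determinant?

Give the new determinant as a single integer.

det is linear in row 0: changing M[0][0] by delta changes det by delta * cofactor(0,0).
Cofactor C_00 = (-1)^(0+0) * minor(0,0) = -2
Entry delta = -2 - -3 = 1
Det delta = 1 * -2 = -2
New det = 18 + -2 = 16

Answer: 16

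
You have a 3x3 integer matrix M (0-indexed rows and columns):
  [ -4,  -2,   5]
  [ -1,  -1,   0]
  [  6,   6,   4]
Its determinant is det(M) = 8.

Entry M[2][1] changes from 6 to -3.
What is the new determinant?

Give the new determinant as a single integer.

Answer: 53

Derivation:
det is linear in row 2: changing M[2][1] by delta changes det by delta * cofactor(2,1).
Cofactor C_21 = (-1)^(2+1) * minor(2,1) = -5
Entry delta = -3 - 6 = -9
Det delta = -9 * -5 = 45
New det = 8 + 45 = 53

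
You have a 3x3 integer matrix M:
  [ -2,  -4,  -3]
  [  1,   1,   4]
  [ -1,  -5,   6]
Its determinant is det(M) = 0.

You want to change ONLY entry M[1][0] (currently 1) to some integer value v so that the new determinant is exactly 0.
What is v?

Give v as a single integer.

Answer: 1

Derivation:
det is linear in entry M[1][0]: det = old_det + (v - 1) * C_10
Cofactor C_10 = 39
Want det = 0: 0 + (v - 1) * 39 = 0
  (v - 1) = 0 / 39 = 0
  v = 1 + (0) = 1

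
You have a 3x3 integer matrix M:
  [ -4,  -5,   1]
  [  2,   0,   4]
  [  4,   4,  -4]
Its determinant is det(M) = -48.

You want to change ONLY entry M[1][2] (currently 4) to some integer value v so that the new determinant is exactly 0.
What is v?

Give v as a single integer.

Answer: -8

Derivation:
det is linear in entry M[1][2]: det = old_det + (v - 4) * C_12
Cofactor C_12 = -4
Want det = 0: -48 + (v - 4) * -4 = 0
  (v - 4) = 48 / -4 = -12
  v = 4 + (-12) = -8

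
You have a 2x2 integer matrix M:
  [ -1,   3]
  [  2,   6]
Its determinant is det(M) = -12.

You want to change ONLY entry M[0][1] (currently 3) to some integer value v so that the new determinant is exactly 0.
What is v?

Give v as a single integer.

det is linear in entry M[0][1]: det = old_det + (v - 3) * C_01
Cofactor C_01 = -2
Want det = 0: -12 + (v - 3) * -2 = 0
  (v - 3) = 12 / -2 = -6
  v = 3 + (-6) = -3

Answer: -3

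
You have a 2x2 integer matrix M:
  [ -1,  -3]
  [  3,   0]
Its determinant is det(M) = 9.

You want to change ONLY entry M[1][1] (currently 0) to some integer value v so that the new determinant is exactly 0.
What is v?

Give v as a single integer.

Answer: 9

Derivation:
det is linear in entry M[1][1]: det = old_det + (v - 0) * C_11
Cofactor C_11 = -1
Want det = 0: 9 + (v - 0) * -1 = 0
  (v - 0) = -9 / -1 = 9
  v = 0 + (9) = 9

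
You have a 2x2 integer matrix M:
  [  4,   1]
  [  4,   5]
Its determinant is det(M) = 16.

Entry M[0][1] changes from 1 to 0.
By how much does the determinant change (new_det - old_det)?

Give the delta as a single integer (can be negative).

Cofactor C_01 = -4
Entry delta = 0 - 1 = -1
Det delta = entry_delta * cofactor = -1 * -4 = 4

Answer: 4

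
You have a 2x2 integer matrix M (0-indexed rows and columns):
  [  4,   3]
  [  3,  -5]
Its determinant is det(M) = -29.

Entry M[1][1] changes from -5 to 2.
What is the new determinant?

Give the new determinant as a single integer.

Answer: -1

Derivation:
det is linear in row 1: changing M[1][1] by delta changes det by delta * cofactor(1,1).
Cofactor C_11 = (-1)^(1+1) * minor(1,1) = 4
Entry delta = 2 - -5 = 7
Det delta = 7 * 4 = 28
New det = -29 + 28 = -1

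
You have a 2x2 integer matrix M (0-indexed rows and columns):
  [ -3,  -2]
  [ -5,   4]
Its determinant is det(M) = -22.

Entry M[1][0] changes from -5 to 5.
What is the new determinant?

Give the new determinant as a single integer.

det is linear in row 1: changing M[1][0] by delta changes det by delta * cofactor(1,0).
Cofactor C_10 = (-1)^(1+0) * minor(1,0) = 2
Entry delta = 5 - -5 = 10
Det delta = 10 * 2 = 20
New det = -22 + 20 = -2

Answer: -2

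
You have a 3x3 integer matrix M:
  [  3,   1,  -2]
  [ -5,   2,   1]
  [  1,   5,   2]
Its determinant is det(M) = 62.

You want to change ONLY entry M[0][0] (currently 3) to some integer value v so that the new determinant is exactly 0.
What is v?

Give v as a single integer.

Answer: 65

Derivation:
det is linear in entry M[0][0]: det = old_det + (v - 3) * C_00
Cofactor C_00 = -1
Want det = 0: 62 + (v - 3) * -1 = 0
  (v - 3) = -62 / -1 = 62
  v = 3 + (62) = 65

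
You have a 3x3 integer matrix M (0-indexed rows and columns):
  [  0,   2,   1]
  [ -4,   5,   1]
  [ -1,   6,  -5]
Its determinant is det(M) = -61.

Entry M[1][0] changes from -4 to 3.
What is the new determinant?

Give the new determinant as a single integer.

det is linear in row 1: changing M[1][0] by delta changes det by delta * cofactor(1,0).
Cofactor C_10 = (-1)^(1+0) * minor(1,0) = 16
Entry delta = 3 - -4 = 7
Det delta = 7 * 16 = 112
New det = -61 + 112 = 51

Answer: 51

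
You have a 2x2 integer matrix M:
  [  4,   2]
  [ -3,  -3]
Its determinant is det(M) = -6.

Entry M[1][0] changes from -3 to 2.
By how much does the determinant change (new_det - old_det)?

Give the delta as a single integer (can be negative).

Cofactor C_10 = -2
Entry delta = 2 - -3 = 5
Det delta = entry_delta * cofactor = 5 * -2 = -10

Answer: -10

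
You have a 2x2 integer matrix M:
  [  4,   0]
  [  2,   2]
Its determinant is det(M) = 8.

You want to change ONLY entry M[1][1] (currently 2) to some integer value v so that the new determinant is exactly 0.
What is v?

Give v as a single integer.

det is linear in entry M[1][1]: det = old_det + (v - 2) * C_11
Cofactor C_11 = 4
Want det = 0: 8 + (v - 2) * 4 = 0
  (v - 2) = -8 / 4 = -2
  v = 2 + (-2) = 0

Answer: 0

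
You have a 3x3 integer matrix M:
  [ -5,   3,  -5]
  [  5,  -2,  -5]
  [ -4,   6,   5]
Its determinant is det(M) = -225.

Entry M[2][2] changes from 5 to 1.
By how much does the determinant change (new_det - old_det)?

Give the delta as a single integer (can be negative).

Answer: 20

Derivation:
Cofactor C_22 = -5
Entry delta = 1 - 5 = -4
Det delta = entry_delta * cofactor = -4 * -5 = 20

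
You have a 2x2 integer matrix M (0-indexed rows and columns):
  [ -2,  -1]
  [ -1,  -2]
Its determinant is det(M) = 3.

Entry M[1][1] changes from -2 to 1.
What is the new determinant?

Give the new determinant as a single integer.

det is linear in row 1: changing M[1][1] by delta changes det by delta * cofactor(1,1).
Cofactor C_11 = (-1)^(1+1) * minor(1,1) = -2
Entry delta = 1 - -2 = 3
Det delta = 3 * -2 = -6
New det = 3 + -6 = -3

Answer: -3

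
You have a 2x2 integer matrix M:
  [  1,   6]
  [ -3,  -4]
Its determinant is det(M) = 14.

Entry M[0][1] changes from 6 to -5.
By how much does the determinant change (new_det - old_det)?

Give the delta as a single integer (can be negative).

Cofactor C_01 = 3
Entry delta = -5 - 6 = -11
Det delta = entry_delta * cofactor = -11 * 3 = -33

Answer: -33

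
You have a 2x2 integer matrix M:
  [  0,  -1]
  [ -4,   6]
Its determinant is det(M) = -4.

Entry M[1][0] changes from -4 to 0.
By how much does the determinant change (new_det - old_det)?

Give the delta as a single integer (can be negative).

Answer: 4

Derivation:
Cofactor C_10 = 1
Entry delta = 0 - -4 = 4
Det delta = entry_delta * cofactor = 4 * 1 = 4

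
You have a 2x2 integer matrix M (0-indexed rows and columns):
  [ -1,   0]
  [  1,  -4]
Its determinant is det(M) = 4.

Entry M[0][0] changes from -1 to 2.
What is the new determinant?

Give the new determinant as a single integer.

Answer: -8

Derivation:
det is linear in row 0: changing M[0][0] by delta changes det by delta * cofactor(0,0).
Cofactor C_00 = (-1)^(0+0) * minor(0,0) = -4
Entry delta = 2 - -1 = 3
Det delta = 3 * -4 = -12
New det = 4 + -12 = -8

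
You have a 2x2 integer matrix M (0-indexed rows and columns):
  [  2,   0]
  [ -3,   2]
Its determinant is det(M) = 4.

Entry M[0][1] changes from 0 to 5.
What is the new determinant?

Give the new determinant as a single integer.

det is linear in row 0: changing M[0][1] by delta changes det by delta * cofactor(0,1).
Cofactor C_01 = (-1)^(0+1) * minor(0,1) = 3
Entry delta = 5 - 0 = 5
Det delta = 5 * 3 = 15
New det = 4 + 15 = 19

Answer: 19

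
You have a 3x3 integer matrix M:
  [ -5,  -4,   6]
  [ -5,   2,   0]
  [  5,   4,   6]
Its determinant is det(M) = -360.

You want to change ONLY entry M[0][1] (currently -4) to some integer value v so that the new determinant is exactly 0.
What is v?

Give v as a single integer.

Answer: 8

Derivation:
det is linear in entry M[0][1]: det = old_det + (v - -4) * C_01
Cofactor C_01 = 30
Want det = 0: -360 + (v - -4) * 30 = 0
  (v - -4) = 360 / 30 = 12
  v = -4 + (12) = 8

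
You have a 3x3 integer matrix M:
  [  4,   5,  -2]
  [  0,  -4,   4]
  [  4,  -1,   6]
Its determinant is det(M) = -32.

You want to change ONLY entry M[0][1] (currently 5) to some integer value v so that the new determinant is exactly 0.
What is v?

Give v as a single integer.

Answer: 7

Derivation:
det is linear in entry M[0][1]: det = old_det + (v - 5) * C_01
Cofactor C_01 = 16
Want det = 0: -32 + (v - 5) * 16 = 0
  (v - 5) = 32 / 16 = 2
  v = 5 + (2) = 7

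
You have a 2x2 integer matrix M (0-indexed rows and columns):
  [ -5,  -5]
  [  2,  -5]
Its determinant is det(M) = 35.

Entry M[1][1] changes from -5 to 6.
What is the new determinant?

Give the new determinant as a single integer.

det is linear in row 1: changing M[1][1] by delta changes det by delta * cofactor(1,1).
Cofactor C_11 = (-1)^(1+1) * minor(1,1) = -5
Entry delta = 6 - -5 = 11
Det delta = 11 * -5 = -55
New det = 35 + -55 = -20

Answer: -20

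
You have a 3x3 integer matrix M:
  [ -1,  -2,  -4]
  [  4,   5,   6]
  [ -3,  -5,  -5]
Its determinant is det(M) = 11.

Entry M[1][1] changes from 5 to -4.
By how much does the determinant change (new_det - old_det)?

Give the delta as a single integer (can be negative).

Cofactor C_11 = -7
Entry delta = -4 - 5 = -9
Det delta = entry_delta * cofactor = -9 * -7 = 63

Answer: 63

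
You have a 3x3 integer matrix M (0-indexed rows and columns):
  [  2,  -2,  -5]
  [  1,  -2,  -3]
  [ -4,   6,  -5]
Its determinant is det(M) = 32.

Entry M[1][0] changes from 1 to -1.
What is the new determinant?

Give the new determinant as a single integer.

det is linear in row 1: changing M[1][0] by delta changes det by delta * cofactor(1,0).
Cofactor C_10 = (-1)^(1+0) * minor(1,0) = -40
Entry delta = -1 - 1 = -2
Det delta = -2 * -40 = 80
New det = 32 + 80 = 112

Answer: 112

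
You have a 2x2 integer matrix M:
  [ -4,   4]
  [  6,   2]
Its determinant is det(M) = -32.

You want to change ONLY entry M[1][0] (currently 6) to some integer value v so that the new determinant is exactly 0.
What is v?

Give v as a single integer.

Answer: -2

Derivation:
det is linear in entry M[1][0]: det = old_det + (v - 6) * C_10
Cofactor C_10 = -4
Want det = 0: -32 + (v - 6) * -4 = 0
  (v - 6) = 32 / -4 = -8
  v = 6 + (-8) = -2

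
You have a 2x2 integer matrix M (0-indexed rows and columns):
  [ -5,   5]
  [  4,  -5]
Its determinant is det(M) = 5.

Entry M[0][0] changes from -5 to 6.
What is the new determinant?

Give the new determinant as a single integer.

Answer: -50

Derivation:
det is linear in row 0: changing M[0][0] by delta changes det by delta * cofactor(0,0).
Cofactor C_00 = (-1)^(0+0) * minor(0,0) = -5
Entry delta = 6 - -5 = 11
Det delta = 11 * -5 = -55
New det = 5 + -55 = -50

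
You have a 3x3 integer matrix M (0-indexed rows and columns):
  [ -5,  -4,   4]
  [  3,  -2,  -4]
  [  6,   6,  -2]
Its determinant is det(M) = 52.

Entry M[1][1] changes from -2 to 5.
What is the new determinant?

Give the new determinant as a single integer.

det is linear in row 1: changing M[1][1] by delta changes det by delta * cofactor(1,1).
Cofactor C_11 = (-1)^(1+1) * minor(1,1) = -14
Entry delta = 5 - -2 = 7
Det delta = 7 * -14 = -98
New det = 52 + -98 = -46

Answer: -46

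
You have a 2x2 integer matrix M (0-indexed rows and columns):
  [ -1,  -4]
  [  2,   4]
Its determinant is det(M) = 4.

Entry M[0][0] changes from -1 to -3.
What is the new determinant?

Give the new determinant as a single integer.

det is linear in row 0: changing M[0][0] by delta changes det by delta * cofactor(0,0).
Cofactor C_00 = (-1)^(0+0) * minor(0,0) = 4
Entry delta = -3 - -1 = -2
Det delta = -2 * 4 = -8
New det = 4 + -8 = -4

Answer: -4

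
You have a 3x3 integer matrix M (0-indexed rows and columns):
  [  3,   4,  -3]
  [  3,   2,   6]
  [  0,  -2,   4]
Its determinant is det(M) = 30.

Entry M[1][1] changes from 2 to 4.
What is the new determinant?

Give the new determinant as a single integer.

Answer: 54

Derivation:
det is linear in row 1: changing M[1][1] by delta changes det by delta * cofactor(1,1).
Cofactor C_11 = (-1)^(1+1) * minor(1,1) = 12
Entry delta = 4 - 2 = 2
Det delta = 2 * 12 = 24
New det = 30 + 24 = 54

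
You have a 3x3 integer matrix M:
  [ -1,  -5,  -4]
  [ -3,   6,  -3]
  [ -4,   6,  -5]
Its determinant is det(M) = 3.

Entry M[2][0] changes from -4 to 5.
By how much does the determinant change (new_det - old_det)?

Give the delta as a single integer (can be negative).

Answer: 351

Derivation:
Cofactor C_20 = 39
Entry delta = 5 - -4 = 9
Det delta = entry_delta * cofactor = 9 * 39 = 351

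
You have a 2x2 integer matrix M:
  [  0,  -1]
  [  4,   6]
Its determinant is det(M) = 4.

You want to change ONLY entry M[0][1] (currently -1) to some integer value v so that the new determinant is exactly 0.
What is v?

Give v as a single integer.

Answer: 0

Derivation:
det is linear in entry M[0][1]: det = old_det + (v - -1) * C_01
Cofactor C_01 = -4
Want det = 0: 4 + (v - -1) * -4 = 0
  (v - -1) = -4 / -4 = 1
  v = -1 + (1) = 0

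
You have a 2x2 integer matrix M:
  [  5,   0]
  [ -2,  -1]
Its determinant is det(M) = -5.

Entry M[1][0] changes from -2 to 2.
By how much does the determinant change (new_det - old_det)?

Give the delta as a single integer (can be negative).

Cofactor C_10 = 0
Entry delta = 2 - -2 = 4
Det delta = entry_delta * cofactor = 4 * 0 = 0

Answer: 0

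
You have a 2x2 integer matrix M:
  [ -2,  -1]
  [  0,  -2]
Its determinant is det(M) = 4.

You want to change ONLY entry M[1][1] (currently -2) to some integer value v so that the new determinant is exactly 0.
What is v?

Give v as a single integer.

det is linear in entry M[1][1]: det = old_det + (v - -2) * C_11
Cofactor C_11 = -2
Want det = 0: 4 + (v - -2) * -2 = 0
  (v - -2) = -4 / -2 = 2
  v = -2 + (2) = 0

Answer: 0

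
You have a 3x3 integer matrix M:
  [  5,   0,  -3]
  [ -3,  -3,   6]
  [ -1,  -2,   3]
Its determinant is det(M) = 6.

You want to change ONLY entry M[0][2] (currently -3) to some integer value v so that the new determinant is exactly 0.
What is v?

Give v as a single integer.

Answer: -5

Derivation:
det is linear in entry M[0][2]: det = old_det + (v - -3) * C_02
Cofactor C_02 = 3
Want det = 0: 6 + (v - -3) * 3 = 0
  (v - -3) = -6 / 3 = -2
  v = -3 + (-2) = -5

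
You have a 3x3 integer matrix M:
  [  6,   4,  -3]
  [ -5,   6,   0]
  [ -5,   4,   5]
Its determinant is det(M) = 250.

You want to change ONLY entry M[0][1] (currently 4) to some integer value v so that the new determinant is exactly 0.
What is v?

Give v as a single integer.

det is linear in entry M[0][1]: det = old_det + (v - 4) * C_01
Cofactor C_01 = 25
Want det = 0: 250 + (v - 4) * 25 = 0
  (v - 4) = -250 / 25 = -10
  v = 4 + (-10) = -6

Answer: -6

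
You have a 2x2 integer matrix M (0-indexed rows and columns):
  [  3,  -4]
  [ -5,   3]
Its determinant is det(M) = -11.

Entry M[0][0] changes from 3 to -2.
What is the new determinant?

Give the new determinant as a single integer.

Answer: -26

Derivation:
det is linear in row 0: changing M[0][0] by delta changes det by delta * cofactor(0,0).
Cofactor C_00 = (-1)^(0+0) * minor(0,0) = 3
Entry delta = -2 - 3 = -5
Det delta = -5 * 3 = -15
New det = -11 + -15 = -26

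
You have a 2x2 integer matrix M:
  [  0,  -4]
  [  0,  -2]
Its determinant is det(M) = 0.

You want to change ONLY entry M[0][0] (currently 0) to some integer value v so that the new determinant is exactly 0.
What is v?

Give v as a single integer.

Answer: 0

Derivation:
det is linear in entry M[0][0]: det = old_det + (v - 0) * C_00
Cofactor C_00 = -2
Want det = 0: 0 + (v - 0) * -2 = 0
  (v - 0) = 0 / -2 = 0
  v = 0 + (0) = 0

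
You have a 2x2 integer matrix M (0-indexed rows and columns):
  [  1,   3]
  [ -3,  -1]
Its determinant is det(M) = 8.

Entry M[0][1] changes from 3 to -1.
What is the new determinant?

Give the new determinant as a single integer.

det is linear in row 0: changing M[0][1] by delta changes det by delta * cofactor(0,1).
Cofactor C_01 = (-1)^(0+1) * minor(0,1) = 3
Entry delta = -1 - 3 = -4
Det delta = -4 * 3 = -12
New det = 8 + -12 = -4

Answer: -4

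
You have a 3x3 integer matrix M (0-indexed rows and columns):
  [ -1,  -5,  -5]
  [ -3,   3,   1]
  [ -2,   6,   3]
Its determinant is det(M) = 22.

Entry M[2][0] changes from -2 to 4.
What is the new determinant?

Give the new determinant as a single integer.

det is linear in row 2: changing M[2][0] by delta changes det by delta * cofactor(2,0).
Cofactor C_20 = (-1)^(2+0) * minor(2,0) = 10
Entry delta = 4 - -2 = 6
Det delta = 6 * 10 = 60
New det = 22 + 60 = 82

Answer: 82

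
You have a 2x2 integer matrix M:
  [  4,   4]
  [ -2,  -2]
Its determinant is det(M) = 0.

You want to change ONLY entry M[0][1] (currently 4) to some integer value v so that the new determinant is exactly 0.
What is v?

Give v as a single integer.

Answer: 4

Derivation:
det is linear in entry M[0][1]: det = old_det + (v - 4) * C_01
Cofactor C_01 = 2
Want det = 0: 0 + (v - 4) * 2 = 0
  (v - 4) = 0 / 2 = 0
  v = 4 + (0) = 4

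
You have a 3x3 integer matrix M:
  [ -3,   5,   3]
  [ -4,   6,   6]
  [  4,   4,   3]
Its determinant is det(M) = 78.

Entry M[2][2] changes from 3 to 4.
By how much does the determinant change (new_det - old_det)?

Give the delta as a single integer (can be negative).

Answer: 2

Derivation:
Cofactor C_22 = 2
Entry delta = 4 - 3 = 1
Det delta = entry_delta * cofactor = 1 * 2 = 2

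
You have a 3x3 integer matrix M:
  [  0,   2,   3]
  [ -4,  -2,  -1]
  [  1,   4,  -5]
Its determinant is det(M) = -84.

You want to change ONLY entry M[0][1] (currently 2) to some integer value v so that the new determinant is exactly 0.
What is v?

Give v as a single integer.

det is linear in entry M[0][1]: det = old_det + (v - 2) * C_01
Cofactor C_01 = -21
Want det = 0: -84 + (v - 2) * -21 = 0
  (v - 2) = 84 / -21 = -4
  v = 2 + (-4) = -2

Answer: -2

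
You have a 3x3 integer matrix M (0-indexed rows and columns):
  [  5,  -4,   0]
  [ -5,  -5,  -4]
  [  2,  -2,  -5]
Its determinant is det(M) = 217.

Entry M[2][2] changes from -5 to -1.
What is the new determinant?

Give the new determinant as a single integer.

det is linear in row 2: changing M[2][2] by delta changes det by delta * cofactor(2,2).
Cofactor C_22 = (-1)^(2+2) * minor(2,2) = -45
Entry delta = -1 - -5 = 4
Det delta = 4 * -45 = -180
New det = 217 + -180 = 37

Answer: 37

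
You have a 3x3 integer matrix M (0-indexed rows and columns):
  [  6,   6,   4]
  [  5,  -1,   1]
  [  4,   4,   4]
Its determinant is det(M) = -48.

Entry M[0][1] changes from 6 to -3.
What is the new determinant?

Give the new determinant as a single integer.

det is linear in row 0: changing M[0][1] by delta changes det by delta * cofactor(0,1).
Cofactor C_01 = (-1)^(0+1) * minor(0,1) = -16
Entry delta = -3 - 6 = -9
Det delta = -9 * -16 = 144
New det = -48 + 144 = 96

Answer: 96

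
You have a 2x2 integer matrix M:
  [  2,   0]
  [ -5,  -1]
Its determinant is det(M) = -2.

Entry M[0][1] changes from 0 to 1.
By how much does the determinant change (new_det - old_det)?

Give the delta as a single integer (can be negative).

Cofactor C_01 = 5
Entry delta = 1 - 0 = 1
Det delta = entry_delta * cofactor = 1 * 5 = 5

Answer: 5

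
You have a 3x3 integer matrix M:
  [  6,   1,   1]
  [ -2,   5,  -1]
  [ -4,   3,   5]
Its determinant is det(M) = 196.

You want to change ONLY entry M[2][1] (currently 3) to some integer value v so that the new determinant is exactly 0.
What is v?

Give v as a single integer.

Answer: -46

Derivation:
det is linear in entry M[2][1]: det = old_det + (v - 3) * C_21
Cofactor C_21 = 4
Want det = 0: 196 + (v - 3) * 4 = 0
  (v - 3) = -196 / 4 = -49
  v = 3 + (-49) = -46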